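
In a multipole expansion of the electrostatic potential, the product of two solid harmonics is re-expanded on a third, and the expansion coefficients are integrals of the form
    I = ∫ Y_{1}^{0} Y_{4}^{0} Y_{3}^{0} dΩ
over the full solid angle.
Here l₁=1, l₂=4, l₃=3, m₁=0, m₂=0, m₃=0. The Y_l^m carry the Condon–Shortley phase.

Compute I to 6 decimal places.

Checks pass: Σm=0; 8 even; l₃=3∈[3,5].
(2·1+1)(2·4+1)(2·3+1) = 189
Δ: 2! 0! 6! / 9! → 1/252
sum: t=1:−1/36 = -1/36
3j²(1 4 3; 0 0 0) = Δ·Π!·Σ² = 4/63  (sign +1)
(m-triple is (0,0,0) — same symbol as above.)
combine: 4πI² = 189·4/63·4/63 = 16/21
take √, sign +1: I = 0.24623252

0.246233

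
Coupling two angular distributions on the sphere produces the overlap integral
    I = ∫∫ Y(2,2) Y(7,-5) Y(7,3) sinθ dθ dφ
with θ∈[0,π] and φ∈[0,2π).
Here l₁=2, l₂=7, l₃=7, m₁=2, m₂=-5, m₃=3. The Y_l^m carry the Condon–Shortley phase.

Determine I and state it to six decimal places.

Rules hold: Σm=0, L=16 even, 5≤7≤9.
N = 5·15·15 = 1125
Δ = 2!·2!·12!/17! = 1/185640
Racah Σ t=0..2: t=0:+1/2419200 t=1:−1/518400 t=2:+1/2419200 = -1/907200
⇒ 3j(2 7 7; 0 0 0)² = 56/3315, sgn +1
Racah Σ t=0..0: t=0:+1/29030400 = 1/29030400
⇒ 3j(2 7 7; 2 -5 3)² = 99/7735, sgn +1
4πI² = N·(3j₀)²·(3jₘ)² = 11880/48841
I = +1·√(0.243238/4π) = 0.13912687

0.139127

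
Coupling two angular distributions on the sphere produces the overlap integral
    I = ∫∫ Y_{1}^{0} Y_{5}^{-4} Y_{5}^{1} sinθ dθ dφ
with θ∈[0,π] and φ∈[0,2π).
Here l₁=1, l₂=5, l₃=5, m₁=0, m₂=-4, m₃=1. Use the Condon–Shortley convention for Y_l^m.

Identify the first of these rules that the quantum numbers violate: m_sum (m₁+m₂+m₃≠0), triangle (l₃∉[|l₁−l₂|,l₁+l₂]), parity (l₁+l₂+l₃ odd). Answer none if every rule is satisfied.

Σmᵢ = -3  ✗
l₃∈[|l₁−l₂|,l₁+l₂]=[4,6], have l₃=5
Σlᵢ = 11 ⇒ odd

m_sum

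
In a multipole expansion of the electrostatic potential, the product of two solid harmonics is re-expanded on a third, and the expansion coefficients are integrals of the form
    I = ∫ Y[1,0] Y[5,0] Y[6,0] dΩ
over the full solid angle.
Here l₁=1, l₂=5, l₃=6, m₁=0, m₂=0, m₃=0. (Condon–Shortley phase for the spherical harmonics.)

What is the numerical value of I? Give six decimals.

Rules hold: Σm=0, L=12 even, 4≤6≤6.
N = 3·11·13 = 429
Δ = 0!·2!·10!/13! = 1/858
Racah Σ t=0..0: t=0:+1/14400 = 1/14400
⇒ 3j(1 5 6; 0 0 0)² = 6/143, sgn +1
(m-triple is (0,0,0) — same symbol as above.)
4πI² = N·(3j₀)²·(3jₘ)² = 108/143
I = +1·√(0.755245/4π) = 0.24515397

0.245154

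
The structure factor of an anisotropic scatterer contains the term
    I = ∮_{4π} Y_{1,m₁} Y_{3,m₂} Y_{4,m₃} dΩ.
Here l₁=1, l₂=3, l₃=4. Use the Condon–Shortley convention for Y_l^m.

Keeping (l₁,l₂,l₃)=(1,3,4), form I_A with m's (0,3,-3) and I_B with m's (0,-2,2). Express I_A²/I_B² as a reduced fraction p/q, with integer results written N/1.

Shared (l₁,l₂,l₃)=(1,3,4): N and (l;000)² cancel in I_A²/I_B².
A: Δ = 0!·2!·6!/9! = 1/252; Racah Σ t=0..0: t=0:+1/720 = 1/720; ⇒ 3j(1 3 4; 0 3 -3)² = 1/36, sgn -1
B: Δ = 0!·2!·6!/9! = 1/252; Racah Σ t=0..0: t=0:+1/120 = 1/120; ⇒ 3j(1 3 4; 0 -2 2)² = 1/21, sgn +1
I_A²/I_B² = (1/36)/(1/21) = 7/12

7/12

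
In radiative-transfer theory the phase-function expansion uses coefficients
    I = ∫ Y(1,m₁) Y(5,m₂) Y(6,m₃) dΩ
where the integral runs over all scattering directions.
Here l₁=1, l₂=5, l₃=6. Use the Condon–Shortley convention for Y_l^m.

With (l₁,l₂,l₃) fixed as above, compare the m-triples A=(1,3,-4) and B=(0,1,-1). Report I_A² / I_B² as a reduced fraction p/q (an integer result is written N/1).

l's match ⇒ only the (l;m) 3-j factors differ between A and B.
A: triangle coeff Δ(1,5,6) = 1/858; Σ_t [0,0]: t=0:+1/161280 = 1/161280; (3j)²=15/286 [(1 5 6; 1 3 -4)], sign=+1
B: triangle coeff Δ(1,5,6) = 1/858; Σ_t [0,0]: t=0:+1/17280 = 1/17280; (3j)²=35/858 [(1 5 6; 0 1 -1)], sign=-1
I_A²/I_B² = (15/286)/(35/858) = 9/7

9/7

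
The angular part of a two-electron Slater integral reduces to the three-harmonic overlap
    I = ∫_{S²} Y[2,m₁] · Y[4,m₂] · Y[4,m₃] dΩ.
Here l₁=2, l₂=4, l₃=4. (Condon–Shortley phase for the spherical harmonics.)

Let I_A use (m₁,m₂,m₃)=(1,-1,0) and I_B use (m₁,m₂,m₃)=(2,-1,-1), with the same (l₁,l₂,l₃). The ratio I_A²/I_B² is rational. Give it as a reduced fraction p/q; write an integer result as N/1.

1/20

Same 2,4,4: normalisation and zero-m 3j drop out of the ratio.
A: Δ: 2! 2! 6! / 11! → 1/13860; sum: t=0:+1/72 t=1:−1/96 = 1/288; 3j²(2 4 4; 1 -1 0) = Δ·Π!·Σ² = 1/462  (sign +1)
B: Δ: 2! 2! 6! / 11! → 1/13860; sum: t=0:+1/144 = 1/144; 3j²(2 4 4; 2 -1 -1) = Δ·Π!·Σ² = 10/231  (sign -1)
I_A²/I_B² = (1/462)/(10/231) = 1/20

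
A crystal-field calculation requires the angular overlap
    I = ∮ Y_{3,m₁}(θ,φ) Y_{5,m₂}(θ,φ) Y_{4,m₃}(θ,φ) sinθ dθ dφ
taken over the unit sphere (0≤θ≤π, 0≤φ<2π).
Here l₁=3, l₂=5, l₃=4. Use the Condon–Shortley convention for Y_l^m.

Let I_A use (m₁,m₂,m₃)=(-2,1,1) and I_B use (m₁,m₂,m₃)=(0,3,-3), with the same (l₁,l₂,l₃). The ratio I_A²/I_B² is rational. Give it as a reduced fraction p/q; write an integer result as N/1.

Same 3,5,4: normalisation and zero-m 3j drop out of the ratio.
A: Δ: 4! 2! 6! / 13! → 1/180180; sum: t=3:−1/432 t=4:+1/1152 = -5/3456; 3j²(3 5 4; -2 1 1) = Δ·Π!·Σ² = 625/36036  (sign +1)
B: Δ: 4! 2! 6! / 13! → 1/180180; sum: t=2:+1/2880 t=3:−1/1440 = -1/2880; 3j²(3 5 4; 0 3 -3) = Δ·Π!·Σ² = 7/715  (sign +1)
I_A²/I_B² = (625/36036)/(7/715) = 3125/1764

3125/1764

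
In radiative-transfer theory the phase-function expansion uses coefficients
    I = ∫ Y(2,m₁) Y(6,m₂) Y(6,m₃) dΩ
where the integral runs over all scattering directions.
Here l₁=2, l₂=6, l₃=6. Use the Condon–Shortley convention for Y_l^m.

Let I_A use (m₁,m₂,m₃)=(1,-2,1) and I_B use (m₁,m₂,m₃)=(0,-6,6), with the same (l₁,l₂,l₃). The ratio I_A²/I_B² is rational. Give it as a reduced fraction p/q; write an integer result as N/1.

15/121

l's match ⇒ only the (l;m) 3-j factors differ between A and B.
A: triangle coeff Δ(2,6,6) = 1/90090; Σ_t [0,1]: t=0:+1/34560 t=1:−1/60480 = 1/80640; (3j)²=6/1001 [(2 6 6; 1 -2 1)], sign=-1
B: triangle coeff Δ(2,6,6) = 1/90090; Σ_t [0,0]: t=0:+1/14515200 = 1/14515200; (3j)²=22/455 [(2 6 6; 0 -6 6)], sign=+1
I_A²/I_B² = (6/1001)/(22/455) = 15/121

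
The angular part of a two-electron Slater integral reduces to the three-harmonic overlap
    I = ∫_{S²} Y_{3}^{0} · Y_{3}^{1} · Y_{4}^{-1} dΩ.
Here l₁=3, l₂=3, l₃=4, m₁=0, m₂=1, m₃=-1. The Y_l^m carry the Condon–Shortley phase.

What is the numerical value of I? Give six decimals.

Rules hold: Σm=0, L=10 even, 0≤4≤6.
N = 7·7·9 = 441
Δ = 2!·4!·4!/11! = 1/34650
Racah Σ t=0..2: t=0:+1/72 t=1:−1/16 t=2:+1/72 = -5/144
⇒ 3j(3 3 4; 0 0 0)² = 2/77, sgn -1
Racah Σ t=0..2: t=0:+1/288 t=1:−1/24 t=2:+1/48 = -5/288
⇒ 3j(3 3 4; 0 1 -1)² = 5/462, sgn +1
4πI² = N·(3j₀)²·(3jₘ)² = 15/121
I = -1·√(0.123967/4π) = -0.09932258

-0.099323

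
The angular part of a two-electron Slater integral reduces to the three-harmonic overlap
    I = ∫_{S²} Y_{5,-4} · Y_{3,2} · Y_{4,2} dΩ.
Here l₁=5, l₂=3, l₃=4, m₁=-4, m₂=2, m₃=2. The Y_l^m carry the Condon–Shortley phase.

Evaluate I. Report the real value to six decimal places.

m-sum 0 ✓  L=12 even ✓  2≤4≤8 ✓
Π(2lᵢ+1) = 11×7×9 = 693
triangle coeff Δ(5,3,4) = 1/180180
Σ_t [1,3]: t=1:−1/576 t=2:+1/144 t=3:−1/576 = 1/288
(3j)²=20/1001 [(5 3 4; 0 0 0)], sign=+1
Σ_t [3,4]: t=3:−1/8640 t=4:+1/2880 = 1/4320
(3j)²=8/429 [(5 3 4; -4 2 2)], sign=+1
⇒ 4πI² = 480/1859
I = (+1)√(480/1859/(4π)) = 0.14334284

0.143343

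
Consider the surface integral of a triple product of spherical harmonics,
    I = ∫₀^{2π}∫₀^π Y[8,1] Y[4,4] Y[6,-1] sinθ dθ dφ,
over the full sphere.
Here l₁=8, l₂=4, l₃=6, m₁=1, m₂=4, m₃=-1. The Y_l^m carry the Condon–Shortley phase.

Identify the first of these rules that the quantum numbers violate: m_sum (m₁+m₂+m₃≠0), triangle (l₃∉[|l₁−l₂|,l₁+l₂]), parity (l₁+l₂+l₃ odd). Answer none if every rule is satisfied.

m_sum

Σmᵢ = 4  ✗
l₃∈[|l₁−l₂|,l₁+l₂]=[4,12], have l₃=6
Σlᵢ = 18 ⇒ even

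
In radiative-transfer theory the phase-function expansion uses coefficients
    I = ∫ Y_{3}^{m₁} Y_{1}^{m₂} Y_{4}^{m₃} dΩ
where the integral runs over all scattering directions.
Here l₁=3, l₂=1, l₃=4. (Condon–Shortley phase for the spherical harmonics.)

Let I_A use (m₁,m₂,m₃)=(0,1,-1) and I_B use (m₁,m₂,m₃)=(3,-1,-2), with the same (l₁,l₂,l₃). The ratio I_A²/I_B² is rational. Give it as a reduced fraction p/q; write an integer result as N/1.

Shared (l₁,l₂,l₃)=(3,1,4): N and (l;000)² cancel in I_A²/I_B².
A: Δ = 0!·6!·2!/9! = 1/252; Racah Σ t=0..0: t=0:+1/72 = 1/72; ⇒ 3j(3 1 4; 0 1 -1)² = 5/126, sgn -1
B: Δ = 0!·6!·2!/9! = 1/252; Racah Σ t=0..0: t=0:+1/1440 = 1/1440; ⇒ 3j(3 1 4; 3 -1 -2)² = 1/252, sgn +1
I_A²/I_B² = (5/126)/(1/252) = 10/1

10/1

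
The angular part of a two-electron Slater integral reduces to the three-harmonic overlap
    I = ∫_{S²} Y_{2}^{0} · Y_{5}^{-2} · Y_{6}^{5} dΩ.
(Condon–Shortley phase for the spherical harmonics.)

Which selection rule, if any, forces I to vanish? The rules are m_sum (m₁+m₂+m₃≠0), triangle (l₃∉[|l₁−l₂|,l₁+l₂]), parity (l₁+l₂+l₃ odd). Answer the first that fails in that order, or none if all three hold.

Σmᵢ = 3  ✗
l₃∈[|l₁−l₂|,l₁+l₂]=[3,7], have l₃=6
Σlᵢ = 13 ⇒ odd

m_sum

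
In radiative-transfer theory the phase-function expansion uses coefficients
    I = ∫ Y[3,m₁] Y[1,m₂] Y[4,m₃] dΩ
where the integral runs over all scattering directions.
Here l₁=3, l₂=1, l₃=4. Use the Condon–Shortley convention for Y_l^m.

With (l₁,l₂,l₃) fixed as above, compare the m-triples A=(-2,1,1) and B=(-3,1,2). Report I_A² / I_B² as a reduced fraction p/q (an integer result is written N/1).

3/1

Shared (l₁,l₂,l₃)=(3,1,4): N and (l;000)² cancel in I_A²/I_B².
A: Δ = 0!·6!·2!/9! = 1/252; Racah Σ t=0..0: t=0:+1/240 = 1/240; ⇒ 3j(3 1 4; -2 1 1)² = 1/84, sgn -1
B: Δ = 0!·6!·2!/9! = 1/252; Racah Σ t=0..0: t=0:+1/1440 = 1/1440; ⇒ 3j(3 1 4; -3 1 2)² = 1/252, sgn +1
I_A²/I_B² = (1/84)/(1/252) = 3/1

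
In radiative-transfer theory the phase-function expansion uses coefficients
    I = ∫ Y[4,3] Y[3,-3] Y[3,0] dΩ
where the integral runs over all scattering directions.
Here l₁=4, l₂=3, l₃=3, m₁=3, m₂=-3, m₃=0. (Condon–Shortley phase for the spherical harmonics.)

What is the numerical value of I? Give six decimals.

0.203551

Checks pass: Σm=0; 10 even; l₃=3∈[1,7].
(2·4+1)(2·3+1)(2·3+1) = 441
Δ: 4! 4! 2! / 11! → 1/34650
sum: t=1:−1/72 t=2:+1/16 t=3:−1/72 = 5/144
3j²(4 3 3; 0 0 0) = Δ·Π!·Σ² = 2/77  (sign -1)
sum: t=0:+1/288 = 1/288
3j²(4 3 3; 3 -3 0) = Δ·Π!·Σ² = 1/22  (sign -1)
combine: 4πI² = 441·2/77·1/22 = 63/121
take √, sign +1: I = 0.20355073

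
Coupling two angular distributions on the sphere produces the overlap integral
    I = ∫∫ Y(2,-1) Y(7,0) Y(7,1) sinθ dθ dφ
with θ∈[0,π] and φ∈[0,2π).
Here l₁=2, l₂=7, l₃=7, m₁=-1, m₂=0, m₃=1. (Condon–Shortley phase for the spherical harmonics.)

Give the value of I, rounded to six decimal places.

-0.026159

Rules hold: Σm=0, L=16 even, 5≤7≤9.
N = 5·15·15 = 1125
Δ = 2!·2!·12!/17! = 1/185640
Racah Σ t=0..2: t=0:+1/2419200 t=1:−1/518400 t=2:+1/2419200 = -1/907200
⇒ 3j(2 7 7; 0 0 0)² = 56/3315, sgn +1
Racah Σ t=1..2: t=1:−1/1036800 t=2:+1/1209600 = -1/7257600
⇒ 3j(2 7 7; -1 0 1)² = 1/2210, sgn -1
4πI² = N·(3j₀)²·(3jₘ)² = 420/48841
I = -1·√(0.00859933/4π) = -0.02615938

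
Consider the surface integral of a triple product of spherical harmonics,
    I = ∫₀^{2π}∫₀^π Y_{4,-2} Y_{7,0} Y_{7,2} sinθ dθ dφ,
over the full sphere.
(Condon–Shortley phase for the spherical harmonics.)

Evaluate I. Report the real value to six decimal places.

Rules hold: Σm=0, L=18 even, 3≤7≤11.
N = 9·15·15 = 2025
Δ = 4!·4!·10!/19! = 1/58198140
Racah Σ t=0..4: t=0:+1/17418240 t=1:−1/622080 t=2:+1/230400 t=3:−1/622080 t=4:+1/17418240 = 1/806400
⇒ 3j(4 7 7; 0 0 0)² = 2268/230945, sgn -1
Racah Σ t=2..4: t=2:+1/1382400 t=3:−1/622080 t=4:+1/2903040 = -47/87091200
⇒ 3j(4 7 7; -2 0 2)² = 2209/277134, sgn +1
4πI² = N·(3j₀)²·(3jₘ)² = 338175810/2133423721
I = -1·√(0.158513/4π) = -0.11231242

-0.112312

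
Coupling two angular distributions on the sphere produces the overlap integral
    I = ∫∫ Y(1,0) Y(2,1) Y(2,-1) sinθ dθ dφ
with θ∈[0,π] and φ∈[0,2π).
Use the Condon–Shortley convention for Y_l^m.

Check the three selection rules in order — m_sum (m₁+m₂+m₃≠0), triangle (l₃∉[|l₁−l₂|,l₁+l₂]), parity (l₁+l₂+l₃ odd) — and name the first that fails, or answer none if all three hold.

azimuthal sum: 0 + 1 − 1 = 0  ✓
1 ≤ 2 ≤ 3 (triangle on l)  ✓
L = 1 + 2 + 2 = 5 (odd)  ✗

parity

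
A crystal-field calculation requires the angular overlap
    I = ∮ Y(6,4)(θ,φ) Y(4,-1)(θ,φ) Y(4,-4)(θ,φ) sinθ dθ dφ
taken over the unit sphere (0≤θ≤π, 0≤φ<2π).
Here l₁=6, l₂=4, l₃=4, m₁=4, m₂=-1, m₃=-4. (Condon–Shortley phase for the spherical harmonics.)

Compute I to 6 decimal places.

0.000000

4 − 1 − 4 = -1 ≠ 0: azimuthal integral kills it; I = 0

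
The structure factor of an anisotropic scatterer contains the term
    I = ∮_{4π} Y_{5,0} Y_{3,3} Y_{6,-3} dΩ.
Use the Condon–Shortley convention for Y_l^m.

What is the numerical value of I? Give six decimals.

Checks pass: Σm=0; 14 even; l₃=6∈[2,8].
(2·5+1)(2·3+1)(2·6+1) = 1001
Δ: 2! 8! 4! / 15! → 1/675675
sum: t=0:+1/8640 t=1:−1/2304 t=2:+1/8640 = -7/34560
3j²(5 3 6; 0 0 0) = Δ·Π!·Σ² = 7/429  (sign -1)
sum: t=2:+1/34560 = 1/34560
3j²(5 3 6; 0 3 -3) = Δ·Π!·Σ² = 4/143  (sign -1)
combine: 4πI² = 1001·7/429·4/143 = 196/429
take √, sign +1: I = 0.19067531

0.190675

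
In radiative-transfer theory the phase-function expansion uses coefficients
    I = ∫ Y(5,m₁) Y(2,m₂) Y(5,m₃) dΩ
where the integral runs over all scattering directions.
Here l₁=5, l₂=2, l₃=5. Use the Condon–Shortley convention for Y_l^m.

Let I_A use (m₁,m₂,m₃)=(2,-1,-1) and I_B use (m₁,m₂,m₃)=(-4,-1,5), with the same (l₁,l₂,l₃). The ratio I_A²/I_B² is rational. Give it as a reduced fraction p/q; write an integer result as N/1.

Shared (l₁,l₂,l₃)=(5,2,5): N and (l;000)² cancel in I_A²/I_B².
A: Δ = 2!·8!·2!/13! = 1/38610; Racah Σ t=0..1: t=0:+1/1440 t=1:−1/2880 = 1/2880; ⇒ 3j(5 2 5; 2 -1 -1)² = 7/715, sgn +1
B: Δ = 2!·8!·2!/13! = 1/38610; Racah Σ t=1..1: t=1:−1/80640 = -1/80640; ⇒ 3j(5 2 5; -4 -1 5)² = 9/286, sgn -1
I_A²/I_B² = (7/715)/(9/286) = 14/45

14/45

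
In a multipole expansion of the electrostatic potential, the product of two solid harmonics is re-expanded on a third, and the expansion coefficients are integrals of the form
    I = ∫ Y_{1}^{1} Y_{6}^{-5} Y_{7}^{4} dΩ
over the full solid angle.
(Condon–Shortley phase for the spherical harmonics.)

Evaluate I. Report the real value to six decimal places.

0.060604

Rules hold: Σm=0, L=14 even, 5≤7≤7.
N = 3·13·15 = 585
Δ = 0!·2!·12!/15! = 1/1365
Racah Σ t=0..0: t=0:+1/518400 = 1/518400
⇒ 3j(1 6 7; 0 0 0)² = 7/195, sgn -1
Racah Σ t=0..0: t=0:+1/79833600 = 1/79833600
⇒ 3j(1 6 7; 1 -5 4)² = 1/455, sgn -1
4πI² = N·(3j₀)²·(3jₘ)² = 3/65
I = +1·√(0.0461538/4π) = 0.06060368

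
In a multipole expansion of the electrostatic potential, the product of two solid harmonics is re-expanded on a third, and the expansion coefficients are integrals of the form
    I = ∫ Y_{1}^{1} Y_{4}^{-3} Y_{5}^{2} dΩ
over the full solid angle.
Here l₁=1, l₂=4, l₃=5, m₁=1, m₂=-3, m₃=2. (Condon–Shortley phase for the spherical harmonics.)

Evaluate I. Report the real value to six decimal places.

0.085055

m-sum 0 ✓  L=10 even ✓  3≤5≤5 ✓
Π(2lᵢ+1) = 3×9×11 = 297
triangle coeff Δ(1,4,5) = 1/495
Σ_t [0,0]: t=0:+1/576 = 1/576
(3j)²=5/99 [(1 4 5; 0 0 0)], sign=-1
Σ_t [0,0]: t=0:+1/10080 = 1/10080
(3j)²=1/165 [(1 4 5; 1 -3 2)], sign=-1
⇒ 4πI² = 1/11
I = (+1)√(1/11/(4π)) = 0.08505478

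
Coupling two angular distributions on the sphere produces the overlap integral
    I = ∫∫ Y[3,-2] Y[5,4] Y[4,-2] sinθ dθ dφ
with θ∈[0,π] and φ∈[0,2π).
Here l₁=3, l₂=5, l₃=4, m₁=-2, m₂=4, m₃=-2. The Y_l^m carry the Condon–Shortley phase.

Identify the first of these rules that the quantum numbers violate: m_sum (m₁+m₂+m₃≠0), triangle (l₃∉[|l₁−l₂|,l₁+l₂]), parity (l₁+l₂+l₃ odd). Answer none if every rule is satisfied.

none

m₁+m₂+m₃ = -2 + 4 − 2 = 0  ✓
triangle: |3−5|=2 ≤ l₃=4 ≤ 3+5=8  ✓
parity: l₁+l₂+l₃ = 12 is even  ✓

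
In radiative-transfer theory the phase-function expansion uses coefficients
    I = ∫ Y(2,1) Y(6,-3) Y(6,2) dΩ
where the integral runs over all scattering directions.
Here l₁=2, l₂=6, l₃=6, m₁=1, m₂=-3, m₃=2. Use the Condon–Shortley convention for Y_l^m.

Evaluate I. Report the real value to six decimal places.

-0.140463

m-sum 0 ✓  L=14 even ✓  4≤6≤8 ✓
Π(2lᵢ+1) = 5×13×13 = 845
triangle coeff Δ(2,6,6) = 1/90090
Σ_t [0,2]: t=0:+1/69120 t=1:−1/14400 t=2:+1/69120 = -7/172800
(3j)²=14/715 [(2 6 6; 0 0 0)], sign=-1
Σ_t [0,1]: t=0:+1/60480 t=1:−1/161280 = 1/96768
(3j)²=15/1001 [(2 6 6; 1 -3 2)], sign=+1
⇒ 4πI² = 30/121
I = (-1)√(30/121/(4π)) = -0.14046335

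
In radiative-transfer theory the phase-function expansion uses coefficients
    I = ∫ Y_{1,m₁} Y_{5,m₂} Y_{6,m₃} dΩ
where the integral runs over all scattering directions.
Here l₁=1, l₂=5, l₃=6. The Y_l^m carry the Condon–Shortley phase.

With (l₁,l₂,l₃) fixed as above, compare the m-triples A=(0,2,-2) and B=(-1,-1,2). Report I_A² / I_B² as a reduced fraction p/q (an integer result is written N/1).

Same 1,5,6: normalisation and zero-m 3j drop out of the ratio.
A: Δ: 0! 2! 10! / 13! → 1/858; sum: t=0:+1/30240 = 1/30240; 3j²(1 5 6; 0 2 -2) = Δ·Π!·Σ² = 16/429  (sign +1)
B: Δ: 0! 2! 10! / 13! → 1/858; sum: t=0:+1/34560 = 1/34560; 3j²(1 5 6; -1 -1 2) = Δ·Π!·Σ² = 14/429  (sign +1)
I_A²/I_B² = (16/429)/(14/429) = 8/7

8/7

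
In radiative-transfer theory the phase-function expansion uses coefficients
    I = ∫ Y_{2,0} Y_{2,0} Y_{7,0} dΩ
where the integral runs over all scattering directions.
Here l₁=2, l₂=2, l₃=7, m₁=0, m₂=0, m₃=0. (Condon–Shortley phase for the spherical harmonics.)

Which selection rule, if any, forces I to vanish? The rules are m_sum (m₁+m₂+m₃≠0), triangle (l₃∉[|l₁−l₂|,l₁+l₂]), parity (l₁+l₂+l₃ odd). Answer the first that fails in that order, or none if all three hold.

triangle

Σmᵢ = 0  ✓
l₃∈[|l₁−l₂|,l₁+l₂]=[0,4], have l₃=7  ✗
Σlᵢ = 11 ⇒ odd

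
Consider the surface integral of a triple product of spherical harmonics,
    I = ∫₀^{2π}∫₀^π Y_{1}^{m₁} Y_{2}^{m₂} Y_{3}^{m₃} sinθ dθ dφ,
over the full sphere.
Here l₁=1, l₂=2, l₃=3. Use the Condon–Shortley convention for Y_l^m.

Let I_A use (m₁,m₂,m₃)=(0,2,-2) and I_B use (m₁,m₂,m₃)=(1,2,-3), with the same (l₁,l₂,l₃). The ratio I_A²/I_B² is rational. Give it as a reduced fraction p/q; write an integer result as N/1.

1/3

Same 1,2,3: normalisation and zero-m 3j drop out of the ratio.
A: Δ: 0! 2! 4! / 7! → 1/105; sum: t=0:+1/24 = 1/24; 3j²(1 2 3; 0 2 -2) = Δ·Π!·Σ² = 1/21  (sign -1)
B: Δ: 0! 2! 4! / 7! → 1/105; sum: t=0:+1/48 = 1/48; 3j²(1 2 3; 1 2 -3) = Δ·Π!·Σ² = 1/7  (sign +1)
I_A²/I_B² = (1/21)/(1/7) = 1/3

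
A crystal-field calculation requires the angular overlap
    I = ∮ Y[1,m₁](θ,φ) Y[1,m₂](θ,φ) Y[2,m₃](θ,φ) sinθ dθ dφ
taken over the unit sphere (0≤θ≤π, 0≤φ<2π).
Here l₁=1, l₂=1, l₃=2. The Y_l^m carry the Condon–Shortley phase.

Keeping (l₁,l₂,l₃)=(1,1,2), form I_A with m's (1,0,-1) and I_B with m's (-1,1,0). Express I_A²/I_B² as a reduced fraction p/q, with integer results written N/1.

3/1

l's match ⇒ only the (l;m) 3-j factors differ between A and B.
A: triangle coeff Δ(1,1,2) = 1/30; Σ_t [0,0]: t=0:+1/2 = 1/2; (3j)²=1/10 [(1 1 2; 1 0 -1)], sign=-1
B: triangle coeff Δ(1,1,2) = 1/30; Σ_t [0,0]: t=0:+1/4 = 1/4; (3j)²=1/30 [(1 1 2; -1 1 0)], sign=+1
I_A²/I_B² = (1/10)/(1/30) = 3/1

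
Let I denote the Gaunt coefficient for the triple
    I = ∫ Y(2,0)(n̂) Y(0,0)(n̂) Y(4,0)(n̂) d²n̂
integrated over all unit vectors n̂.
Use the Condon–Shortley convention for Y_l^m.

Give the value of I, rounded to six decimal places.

|2−0|≤4≤2+0 violated ⇒ I = 0

0.000000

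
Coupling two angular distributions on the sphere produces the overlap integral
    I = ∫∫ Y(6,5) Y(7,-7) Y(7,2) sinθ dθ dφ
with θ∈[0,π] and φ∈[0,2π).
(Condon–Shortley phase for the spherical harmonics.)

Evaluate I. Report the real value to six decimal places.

-0.092634

Checks pass: Σm=0; 20 even; l₃=7∈[1,13].
(2·6+1)(2·7+1)(2·7+1) = 2925
Δ: 6! 6! 8! / 21! → 1/2444321880
sum: t=0:+1/2612736000 t=1:−1/20736000 t=2:+1/1658880 t=3:−1/746496 t=4:+1/1658880 t=5:−1/20736000 t=6:+1/2612736000 = -1/4354560
3j²(6 7 7; 0 0 0) = Δ·Π!·Σ² = 1000/138567  (sign +1)
sum: t=0:+1/3483648000 = 1/3483648000
3j²(6 7 7; 5 -7 2) = Δ·Π!·Σ² = 33/6460  (sign -1)
combine: 4πI² = 2925·1000/138567·33/6460 = 11250/104329
take √, sign -1: I = -0.09263366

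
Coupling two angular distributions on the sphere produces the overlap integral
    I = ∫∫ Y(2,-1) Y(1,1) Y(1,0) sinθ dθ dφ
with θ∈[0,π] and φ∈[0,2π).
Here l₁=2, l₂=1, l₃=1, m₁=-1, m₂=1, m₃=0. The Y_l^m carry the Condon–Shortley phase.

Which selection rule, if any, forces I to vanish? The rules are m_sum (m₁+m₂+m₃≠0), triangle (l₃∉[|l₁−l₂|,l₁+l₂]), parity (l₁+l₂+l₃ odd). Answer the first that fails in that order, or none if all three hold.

Σmᵢ = 0  ✓
l₃∈[|l₁−l₂|,l₁+l₂]=[1,3], have l₃=1  ✓
Σlᵢ = 4 ⇒ even  ✓

none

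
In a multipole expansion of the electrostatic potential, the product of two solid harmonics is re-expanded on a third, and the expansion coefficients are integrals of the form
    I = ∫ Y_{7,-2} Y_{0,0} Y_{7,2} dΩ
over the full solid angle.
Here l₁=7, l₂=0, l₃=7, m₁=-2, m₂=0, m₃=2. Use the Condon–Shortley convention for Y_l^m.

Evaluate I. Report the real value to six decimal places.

0.282095

Rules hold: Σm=0, L=14 even, 7≤7≤7.
N = 15·1·15 = 225
Δ = 0!·14!·0!/15! = 1/15
Racah Σ t=0..0: t=0:+1/25401600 = 1/25401600
⇒ 3j(7 0 7; 0 0 0)² = 1/15, sgn -1
Racah Σ t=0..0: t=0:+1/43545600 = 1/43545600
⇒ 3j(7 0 7; -2 0 2)² = 1/15, sgn -1
4πI² = N·(3j₀)²·(3jₘ)² = 1/1
I = +1·√(1/4π) = 0.28209479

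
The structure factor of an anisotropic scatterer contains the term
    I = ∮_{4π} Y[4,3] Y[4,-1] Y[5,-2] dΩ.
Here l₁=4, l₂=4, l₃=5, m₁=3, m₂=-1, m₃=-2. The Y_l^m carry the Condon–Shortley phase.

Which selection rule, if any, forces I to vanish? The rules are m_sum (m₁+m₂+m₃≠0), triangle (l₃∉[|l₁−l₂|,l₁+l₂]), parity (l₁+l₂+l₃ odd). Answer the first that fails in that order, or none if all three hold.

azimuthal sum: 3 − 1 − 2 = 0  ✓
0 ≤ 5 ≤ 8 (triangle on l)  ✓
L = 4 + 4 + 5 = 13 (odd)  ✗

parity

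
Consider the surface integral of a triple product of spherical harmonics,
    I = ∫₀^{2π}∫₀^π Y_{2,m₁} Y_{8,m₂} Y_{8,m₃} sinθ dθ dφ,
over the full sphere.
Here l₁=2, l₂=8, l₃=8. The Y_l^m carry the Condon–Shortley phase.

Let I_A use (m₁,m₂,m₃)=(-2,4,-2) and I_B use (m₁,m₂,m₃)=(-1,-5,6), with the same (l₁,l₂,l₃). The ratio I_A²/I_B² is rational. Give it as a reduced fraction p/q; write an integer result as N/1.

60/77

Shared (l₁,l₂,l₃)=(2,8,8): N and (l;000)² cancel in I_A²/I_B².
A: Δ = 2!·2!·14!/19! = 1/348840; Racah Σ t=2..2: t=2:+1/348364800 = 1/348364800; ⇒ 3j(2 8 8; -2 4 -2)² = 11/646, sgn +1
B: Δ = 2!·2!·14!/19! = 1/348840; Racah Σ t=1..2: t=1:−1/1916006400 t=2:+1/12454041600 = -1/2264371200; ⇒ 3j(2 8 8; -1 -5 6)² = 847/38760, sgn -1
I_A²/I_B² = (11/646)/(847/38760) = 60/77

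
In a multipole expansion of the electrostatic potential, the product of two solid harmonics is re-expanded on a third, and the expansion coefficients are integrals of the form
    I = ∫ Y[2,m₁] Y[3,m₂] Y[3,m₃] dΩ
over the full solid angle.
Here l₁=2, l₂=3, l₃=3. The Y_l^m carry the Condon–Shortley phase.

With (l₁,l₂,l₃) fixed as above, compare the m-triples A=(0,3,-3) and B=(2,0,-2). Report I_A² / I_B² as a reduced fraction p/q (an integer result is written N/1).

l's match ⇒ only the (l;m) 3-j factors differ between A and B.
A: triangle coeff Δ(2,3,3) = 1/3780; Σ_t [2,2]: t=2:+1/96 = 1/96; (3j)²=5/84 [(2 3 3; 0 3 -3)], sign=+1
B: triangle coeff Δ(2,3,3) = 1/3780; Σ_t [0,0]: t=0:+1/24 = 1/24; (3j)²=1/21 [(2 3 3; 2 0 -2)], sign=-1
I_A²/I_B² = (5/84)/(1/21) = 5/4

5/4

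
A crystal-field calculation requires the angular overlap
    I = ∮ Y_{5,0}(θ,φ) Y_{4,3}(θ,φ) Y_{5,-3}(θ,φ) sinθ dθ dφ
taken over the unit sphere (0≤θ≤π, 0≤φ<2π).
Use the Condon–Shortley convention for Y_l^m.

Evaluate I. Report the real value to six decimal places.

m-sum 0 ✓  L=14 even ✓  1≤5≤9 ✓
Π(2lᵢ+1) = 11×9×11 = 1089
triangle coeff Δ(5,4,5) = 1/3153150
Σ_t [0,4]: t=0:+1/69120 t=1:−1/1728 t=2:+1/576 t=3:−1/1728 t=4:+1/69120 = 7/11520
(3j)²=2/143 [(5 4 5; 0 0 0)], sign=-1
Σ_t [3,4]: t=3:−1/6912 t=4:+1/17280 = -1/11520
(3j)²=2/143 [(5 4 5; 0 3 -3)], sign=-1
⇒ 4πI² = 36/169
I = (+1)√(36/169/(4π)) = 0.13019760

0.130198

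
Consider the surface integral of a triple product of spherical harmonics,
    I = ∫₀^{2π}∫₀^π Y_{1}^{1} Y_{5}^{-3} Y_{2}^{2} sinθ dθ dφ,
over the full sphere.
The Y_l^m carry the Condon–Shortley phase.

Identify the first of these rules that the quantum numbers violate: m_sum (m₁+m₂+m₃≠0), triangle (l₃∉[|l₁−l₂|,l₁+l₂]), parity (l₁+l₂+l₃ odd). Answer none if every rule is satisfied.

Σmᵢ = 0  ✓
l₃∈[|l₁−l₂|,l₁+l₂]=[4,6], have l₃=2  ✗
Σlᵢ = 8 ⇒ even

triangle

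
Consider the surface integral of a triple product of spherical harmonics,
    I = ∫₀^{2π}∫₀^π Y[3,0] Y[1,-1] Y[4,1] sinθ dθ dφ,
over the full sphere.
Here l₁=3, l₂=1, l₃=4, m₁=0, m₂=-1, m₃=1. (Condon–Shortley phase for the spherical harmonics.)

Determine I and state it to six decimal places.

Rules hold: Σm=0, L=8 even, 2≤4≤4.
N = 7·3·9 = 189
Δ = 0!·6!·2!/9! = 1/252
Racah Σ t=0..0: t=0:+1/36 = 1/36
⇒ 3j(3 1 4; 0 0 0)² = 4/63, sgn +1
Racah Σ t=0..0: t=0:+1/72 = 1/72
⇒ 3j(3 1 4; 0 -1 1)² = 5/126, sgn -1
4πI² = N·(3j₀)²·(3jₘ)² = 10/21
I = -1·√(0.47619/4π) = -0.19466390

-0.194664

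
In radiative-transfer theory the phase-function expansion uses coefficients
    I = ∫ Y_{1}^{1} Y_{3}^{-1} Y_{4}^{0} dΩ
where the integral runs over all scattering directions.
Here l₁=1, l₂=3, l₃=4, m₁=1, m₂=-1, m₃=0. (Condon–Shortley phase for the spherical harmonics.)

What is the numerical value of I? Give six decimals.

m-sum 0 ✓  L=8 even ✓  2≤4≤4 ✓
Π(2lᵢ+1) = 3×7×9 = 189
triangle coeff Δ(1,3,4) = 1/252
Σ_t [0,0]: t=0:+1/36 = 1/36
(3j)²=4/63 [(1 3 4; 0 0 0)], sign=+1
Σ_t [0,0]: t=0:+1/96 = 1/96
(3j)²=1/42 [(1 3 4; 1 -1 0)], sign=+1
⇒ 4πI² = 2/7
I = (+1)√(2/7/(4π)) = 0.15078601

0.150786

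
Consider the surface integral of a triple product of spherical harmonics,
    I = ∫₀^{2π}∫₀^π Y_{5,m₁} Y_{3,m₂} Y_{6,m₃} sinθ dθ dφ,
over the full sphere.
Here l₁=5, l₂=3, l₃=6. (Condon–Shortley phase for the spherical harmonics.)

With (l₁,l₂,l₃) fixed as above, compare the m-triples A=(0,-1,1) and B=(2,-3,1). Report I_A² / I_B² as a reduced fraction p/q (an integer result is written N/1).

Shared (l₁,l₂,l₃)=(5,3,6): N and (l;000)² cancel in I_A²/I_B².
A: Δ = 2!·8!·4!/15! = 1/675675; Racah Σ t=0..2: t=0:+1/5760 t=1:−1/3456 t=2:+1/34560 = -1/11520; ⇒ 3j(5 3 6; 0 -1 1)² = 2/429, sgn +1
B: Δ = 2!·8!·4!/15! = 1/675675; Racah Σ t=0..0: t=0:+1/34560 = 1/34560; ⇒ 3j(5 3 6; 2 -3 1)² = 7/429, sgn -1
I_A²/I_B² = (2/429)/(7/429) = 2/7

2/7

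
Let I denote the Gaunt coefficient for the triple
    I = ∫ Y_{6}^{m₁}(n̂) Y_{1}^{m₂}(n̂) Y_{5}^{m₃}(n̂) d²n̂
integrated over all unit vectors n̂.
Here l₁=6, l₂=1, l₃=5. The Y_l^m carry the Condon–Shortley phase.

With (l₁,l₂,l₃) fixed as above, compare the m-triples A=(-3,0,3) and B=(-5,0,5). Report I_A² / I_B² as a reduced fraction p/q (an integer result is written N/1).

l's match ⇒ only the (l;m) 3-j factors differ between A and B.
A: triangle coeff Δ(6,1,5) = 1/858; Σ_t [1,1]: t=1:−1/80640 = -1/80640; (3j)²=9/286 [(6 1 5; -3 0 3)], sign=-1
B: triangle coeff Δ(6,1,5) = 1/858; Σ_t [1,1]: t=1:−1/3628800 = -1/3628800; (3j)²=1/78 [(6 1 5; -5 0 5)], sign=-1
I_A²/I_B² = (9/286)/(1/78) = 27/11

27/11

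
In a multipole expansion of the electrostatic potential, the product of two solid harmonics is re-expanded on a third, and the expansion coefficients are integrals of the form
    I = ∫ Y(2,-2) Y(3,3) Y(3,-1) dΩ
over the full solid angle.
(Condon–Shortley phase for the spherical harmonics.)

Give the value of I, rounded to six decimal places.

0.132981

Checks pass: Σm=0; 8 even; l₃=3∈[1,5].
(2·2+1)(2·3+1)(2·3+1) = 245
Δ: 2! 2! 4! / 9! → 1/3780
sum: t=0:+1/24 t=1:−1/4 t=2:+1/24 = -1/6
3j²(2 3 3; 0 0 0) = Δ·Π!·Σ² = 4/105  (sign +1)
sum: t=2:+1/96 = 1/96
3j²(2 3 3; -2 3 -1) = Δ·Π!·Σ² = 1/42  (sign +1)
combine: 4πI² = 245·4/105·1/42 = 2/9
take √, sign +1: I = 0.13298076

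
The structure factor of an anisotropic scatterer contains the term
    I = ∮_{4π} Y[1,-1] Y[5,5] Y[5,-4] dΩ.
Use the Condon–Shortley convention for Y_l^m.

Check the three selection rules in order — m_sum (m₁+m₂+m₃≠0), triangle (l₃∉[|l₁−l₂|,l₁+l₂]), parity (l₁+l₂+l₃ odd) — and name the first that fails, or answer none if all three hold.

m₁+m₂+m₃ = -1 + 5 − 4 = 0  ✓
triangle: |1−5|=4 ≤ l₃=5 ≤ 1+5=6  ✓
parity: l₁+l₂+l₃ = 11 is odd  ✗

parity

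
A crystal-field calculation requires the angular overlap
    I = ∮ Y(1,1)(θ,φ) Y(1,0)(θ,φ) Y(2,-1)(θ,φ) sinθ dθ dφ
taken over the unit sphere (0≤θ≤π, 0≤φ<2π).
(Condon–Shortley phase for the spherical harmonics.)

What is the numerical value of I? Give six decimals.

-0.218510

m-sum 0 ✓  L=4 even ✓  0≤2≤2 ✓
Π(2lᵢ+1) = 3×3×5 = 45
triangle coeff Δ(1,1,2) = 1/30
Σ_t [0,0]: t=0:+1/1 = 1/1
(3j)²=2/15 [(1 1 2; 0 0 0)], sign=+1
Σ_t [0,0]: t=0:+1/2 = 1/2
(3j)²=1/10 [(1 1 2; 1 0 -1)], sign=-1
⇒ 4πI² = 3/5
I = (-1)√(3/5/(4π)) = -0.21850969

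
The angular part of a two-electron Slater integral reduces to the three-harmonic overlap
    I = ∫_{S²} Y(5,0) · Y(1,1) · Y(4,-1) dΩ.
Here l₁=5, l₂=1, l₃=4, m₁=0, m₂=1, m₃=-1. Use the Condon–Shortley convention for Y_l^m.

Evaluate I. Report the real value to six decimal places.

m-sum 0 ✓  L=10 even ✓  4≤4≤6 ✓
Π(2lᵢ+1) = 11×3×9 = 297
triangle coeff Δ(5,1,4) = 1/495
Σ_t [1,1]: t=1:−1/576 = -1/576
(3j)²=5/99 [(5 1 4; 0 0 0)], sign=-1
Σ_t [2,2]: t=2:+1/1440 = 1/1440
(3j)²=2/99 [(5 1 4; 0 1 -1)], sign=-1
⇒ 4πI² = 10/33
I = (+1)√(10/33/(4π)) = 0.15528807

0.155288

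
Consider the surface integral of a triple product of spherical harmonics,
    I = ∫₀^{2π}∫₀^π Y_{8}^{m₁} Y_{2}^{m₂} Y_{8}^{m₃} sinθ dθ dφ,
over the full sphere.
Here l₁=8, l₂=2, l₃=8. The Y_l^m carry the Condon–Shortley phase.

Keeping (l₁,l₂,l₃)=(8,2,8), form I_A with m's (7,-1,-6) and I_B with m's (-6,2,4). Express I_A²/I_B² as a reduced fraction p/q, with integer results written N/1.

Same 8,2,8: normalisation and zero-m 3j drop out of the ratio.
A: Δ: 2! 14! 2! / 19! → 1/348840; sum: t=0:+1/12454041600 t=1:−1/174356582400 = 1/13412044800; 3j²(8 2 8; 7 -1 -6) = Δ·Π!·Σ² = 169/7752  (sign +1)
B: Δ: 2! 14! 2! / 19! → 1/348840; sum: t=2:+1/3832012800 = 1/3832012800; 3j²(8 2 8; -6 2 4) = Δ·Π!·Σ² = 91/9690  (sign +1)
I_A²/I_B² = (169/7752)/(91/9690) = 65/28

65/28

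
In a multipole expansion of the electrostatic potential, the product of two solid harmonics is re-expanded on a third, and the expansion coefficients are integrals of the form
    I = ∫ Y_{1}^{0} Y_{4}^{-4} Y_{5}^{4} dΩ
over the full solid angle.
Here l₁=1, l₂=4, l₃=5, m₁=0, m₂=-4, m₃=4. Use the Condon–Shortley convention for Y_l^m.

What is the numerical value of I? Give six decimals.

m-sum 0 ✓  L=10 even ✓  3≤5≤5 ✓
Π(2lᵢ+1) = 3×9×11 = 297
triangle coeff Δ(1,4,5) = 1/495
Σ_t [0,0]: t=0:+1/576 = 1/576
(3j)²=5/99 [(1 4 5; 0 0 0)], sign=-1
Σ_t [0,0]: t=0:+1/40320 = 1/40320
(3j)²=1/55 [(1 4 5; 0 -4 4)], sign=-1
⇒ 4πI² = 3/11
I = (+1)√(3/11/(4π)) = 0.14731920

0.147319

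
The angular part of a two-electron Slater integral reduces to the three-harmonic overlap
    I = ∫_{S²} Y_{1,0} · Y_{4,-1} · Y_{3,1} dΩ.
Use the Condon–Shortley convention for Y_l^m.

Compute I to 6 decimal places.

Checks pass: Σm=0; 8 even; l₃=3∈[3,5].
(2·1+1)(2·4+1)(2·3+1) = 189
Δ: 2! 0! 6! / 9! → 1/252
sum: t=1:−1/36 = -1/36
3j²(1 4 3; 0 0 0) = Δ·Π!·Σ² = 4/63  (sign +1)
sum: t=1:−1/48 = -1/48
3j²(1 4 3; 0 -1 1) = Δ·Π!·Σ² = 5/84  (sign -1)
combine: 4πI² = 189·4/63·5/84 = 5/7
take √, sign -1: I = -0.23841361

-0.238414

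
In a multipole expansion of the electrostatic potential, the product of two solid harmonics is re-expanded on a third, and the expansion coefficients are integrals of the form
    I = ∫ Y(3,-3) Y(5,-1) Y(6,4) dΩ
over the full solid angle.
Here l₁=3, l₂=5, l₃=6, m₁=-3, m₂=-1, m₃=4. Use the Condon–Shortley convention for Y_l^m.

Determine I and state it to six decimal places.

m-sum 0 ✓  L=14 even ✓  2≤6≤8 ✓
Π(2lᵢ+1) = 7×11×13 = 1001
triangle coeff Δ(3,5,6) = 1/675675
Σ_t [0,2]: t=0:+1/8640 t=1:−1/2304 t=2:+1/8640 = -7/34560
(3j)²=7/429 [(3 5 6; 0 0 0)], sign=-1
Σ_t [2,2]: t=2:+1/69120 = 1/69120
(3j)²=4/143 [(3 5 6; -3 -1 4)], sign=+1
⇒ 4πI² = 196/429
I = (-1)√(196/429/(4π)) = -0.19067531

-0.190675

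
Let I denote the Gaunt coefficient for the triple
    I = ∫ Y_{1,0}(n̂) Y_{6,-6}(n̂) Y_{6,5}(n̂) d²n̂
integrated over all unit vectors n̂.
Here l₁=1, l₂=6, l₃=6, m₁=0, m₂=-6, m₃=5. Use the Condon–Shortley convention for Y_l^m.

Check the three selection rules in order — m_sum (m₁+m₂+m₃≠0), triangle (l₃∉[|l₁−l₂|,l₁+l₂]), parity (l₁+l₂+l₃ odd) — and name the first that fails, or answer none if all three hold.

m₁+m₂+m₃ = 0 − 6 + 5 = -1  ✗
triangle: |1−6|=5 ≤ l₃=6 ≤ 1+6=7
parity: l₁+l₂+l₃ = 13 is odd

m_sum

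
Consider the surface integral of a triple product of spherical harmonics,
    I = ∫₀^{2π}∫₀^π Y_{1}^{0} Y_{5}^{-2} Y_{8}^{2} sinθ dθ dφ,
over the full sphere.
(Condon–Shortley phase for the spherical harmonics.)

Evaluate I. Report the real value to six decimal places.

0.000000

l₃=8 ∉ [4,6] — triangle fails ⇒ I = 0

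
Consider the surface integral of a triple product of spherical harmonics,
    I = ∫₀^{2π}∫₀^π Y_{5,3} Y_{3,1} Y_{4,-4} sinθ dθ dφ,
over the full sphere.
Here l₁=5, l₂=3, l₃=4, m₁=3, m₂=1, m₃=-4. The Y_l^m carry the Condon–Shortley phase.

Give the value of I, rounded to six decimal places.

0.169606

Checks pass: Σm=0; 12 even; l₃=4∈[2,8].
(2·5+1)(2·3+1)(2·4+1) = 693
Δ: 4! 6! 2! / 13! → 1/180180
sum: t=1:−1/576 t=2:+1/144 t=3:−1/576 = 1/288
3j²(5 3 4; 0 0 0) = Δ·Π!·Σ² = 20/1001  (sign +1)
sum: t=2:+1/5760 = 1/5760
3j²(5 3 4; 3 1 -4) = Δ·Π!·Σ² = 56/2145  (sign +1)
combine: 4πI² = 693·20/1001·56/2145 = 672/1859
take √, sign +1: I = 0.16960553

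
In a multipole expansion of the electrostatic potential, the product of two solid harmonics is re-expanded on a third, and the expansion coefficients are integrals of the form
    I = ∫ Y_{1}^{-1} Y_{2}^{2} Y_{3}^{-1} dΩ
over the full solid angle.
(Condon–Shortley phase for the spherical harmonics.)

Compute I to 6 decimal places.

-0.082589

m-sum 0 ✓  L=6 even ✓  1≤3≤3 ✓
Π(2lᵢ+1) = 3×5×7 = 105
triangle coeff Δ(1,2,3) = 1/105
Σ_t [0,0]: t=0:+1/4 = 1/4
(3j)²=3/35 [(1 2 3; 0 0 0)], sign=-1
Σ_t [0,0]: t=0:+1/48 = 1/48
(3j)²=1/105 [(1 2 3; -1 2 -1)], sign=+1
⇒ 4πI² = 3/35
I = (-1)√(3/35/(4π)) = -0.08258890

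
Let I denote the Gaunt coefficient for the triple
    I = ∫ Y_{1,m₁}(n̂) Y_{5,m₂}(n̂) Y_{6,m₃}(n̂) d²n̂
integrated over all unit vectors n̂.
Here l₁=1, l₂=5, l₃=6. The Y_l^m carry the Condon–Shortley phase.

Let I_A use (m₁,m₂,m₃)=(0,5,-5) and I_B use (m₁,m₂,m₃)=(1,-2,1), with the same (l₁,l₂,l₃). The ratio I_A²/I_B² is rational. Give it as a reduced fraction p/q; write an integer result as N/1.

l's match ⇒ only the (l;m) 3-j factors differ between A and B.
A: triangle coeff Δ(1,5,6) = 1/858; Σ_t [0,0]: t=0:+1/3628800 = 1/3628800; (3j)²=1/78 [(1 5 6; 0 5 -5)], sign=-1
B: triangle coeff Δ(1,5,6) = 1/858; Σ_t [0,0]: t=0:+1/60480 = 1/60480; (3j)²=5/429 [(1 5 6; 1 -2 1)], sign=-1
I_A²/I_B² = (1/78)/(5/429) = 11/10

11/10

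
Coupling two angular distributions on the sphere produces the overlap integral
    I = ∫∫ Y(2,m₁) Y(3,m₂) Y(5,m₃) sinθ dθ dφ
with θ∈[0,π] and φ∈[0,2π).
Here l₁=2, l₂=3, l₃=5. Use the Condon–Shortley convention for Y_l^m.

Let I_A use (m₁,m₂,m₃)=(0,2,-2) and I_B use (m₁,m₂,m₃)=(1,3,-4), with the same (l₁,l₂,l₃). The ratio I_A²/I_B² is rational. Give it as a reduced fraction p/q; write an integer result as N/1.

Same 2,3,5: normalisation and zero-m 3j drop out of the ratio.
A: Δ: 0! 4! 6! / 11! → 1/2310; sum: t=0:+1/480 = 1/480; 3j²(2 3 5; 0 2 -2) = Δ·Π!·Σ² = 3/110  (sign -1)
B: Δ: 0! 4! 6! / 11! → 1/2310; sum: t=0:+1/4320 = 1/4320; 3j²(2 3 5; 1 3 -4) = Δ·Π!·Σ² = 2/55  (sign -1)
I_A²/I_B² = (3/110)/(2/55) = 3/4

3/4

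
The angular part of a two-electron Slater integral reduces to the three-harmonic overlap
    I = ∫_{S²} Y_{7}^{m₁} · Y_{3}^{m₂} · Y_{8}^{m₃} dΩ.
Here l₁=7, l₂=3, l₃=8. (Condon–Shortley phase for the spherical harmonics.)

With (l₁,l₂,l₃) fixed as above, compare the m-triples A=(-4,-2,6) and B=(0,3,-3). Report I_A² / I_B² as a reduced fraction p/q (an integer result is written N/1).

l's match ⇒ only the (l;m) 3-j factors differ between A and B.
A: triangle coeff Δ(7,3,8) = 1/5290740; Σ_t [0,1]: t=0:+1/479001600 t=1:−1/174182400 = -1/273715200; (3j)²=49/3876 [(7 3 8; -4 -2 6)], sign=-1
B: triangle coeff Δ(7,3,8) = 1/5290740; Σ_t [2,2]: t=2:+1/29030400 = 1/29030400; (3j)²=165/8398 [(7 3 8; 0 3 -3)], sign=-1
I_A²/I_B² = (49/3876)/(165/8398) = 637/990

637/990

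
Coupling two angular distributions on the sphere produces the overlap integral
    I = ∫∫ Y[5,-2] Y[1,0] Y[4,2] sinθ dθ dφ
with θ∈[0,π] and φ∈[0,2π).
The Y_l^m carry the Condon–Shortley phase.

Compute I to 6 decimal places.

Rules hold: Σm=0, L=10 even, 4≤4≤6.
N = 11·3·9 = 297
Δ = 2!·8!·0!/11! = 1/495
Racah Σ t=1..1: t=1:−1/576 = -1/576
⇒ 3j(5 1 4; 0 0 0)² = 5/99, sgn -1
Racah Σ t=1..1: t=1:−1/1440 = -1/1440
⇒ 3j(5 1 4; -2 0 2)² = 7/165, sgn -1
4πI² = N·(3j₀)²·(3jₘ)² = 7/11
I = +1·√(0.636364/4π) = 0.22503380

0.225034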